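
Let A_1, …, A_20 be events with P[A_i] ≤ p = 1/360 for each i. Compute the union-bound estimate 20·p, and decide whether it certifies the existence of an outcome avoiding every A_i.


Union bound: P[∪_{i=1}^{20} A_i] ≤ Σ_i P[A_i] ≤ 20·p = 20·(1/360) = 1/18.
Numerically: 1/18 ≈ 0.055556.
Is 1/18 < 1? YES.
Since P[∪ A_i] ≤ 1/18 < 1, the complement has P[∩ A_i^c] ≥ 1 − 1/18 = 17/18 > 0, so some outcome avoids every A_i.

20·p = 1/18 ≈ 0.055556; existence CERTIFIED by the union bound.


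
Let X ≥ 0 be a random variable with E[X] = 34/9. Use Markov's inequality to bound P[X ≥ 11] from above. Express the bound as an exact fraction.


μ = E[X] = 34/9, a = 11.
Markov: P[X ≥ 11] ≤ μ/a = (34/9)/11 = 34/99.
Numerically: ≈ 0.34343.
(Since a = 11 > μ = 3.77778, the bound 34/99 is < 1 and informative.)

P[X ≥ 11] ≤ 34/99 ≈ 0.34343.


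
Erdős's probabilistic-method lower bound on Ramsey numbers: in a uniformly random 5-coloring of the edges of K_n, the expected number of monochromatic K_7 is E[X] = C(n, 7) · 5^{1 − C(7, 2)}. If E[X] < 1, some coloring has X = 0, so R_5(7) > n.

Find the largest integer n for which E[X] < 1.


We need C(n, 7) · 5^{1 − 21} < 1, i.e. C(n, 7) < 5^{21 − 1} = 95367431640625.
Check values of n near the boundary:
  n = 336: C(336, 7) = 90079147136880; 90079147136880 < 95367431640625? YES
  n = 337: C(337, 7) = 91989916924632; 91989916924632 < 95367431640625? YES
  n = 338: C(338, 7) = 93935323022736; 93935323022736 < 95367431640625? YES
  n = 339: C(339, 7) = 95915887062372; 95915887062372 < 95367431640625? NO
The largest n with C(n, 7) < 95367431640625 is n = 338 (where E[X] = 93935323022736/95367431640625 ≈ 0.9850). Hence R_5(7) > 338, i.e. R_5(7) ≥ 339.

Largest n = 338; hence R_5(7) > 338.


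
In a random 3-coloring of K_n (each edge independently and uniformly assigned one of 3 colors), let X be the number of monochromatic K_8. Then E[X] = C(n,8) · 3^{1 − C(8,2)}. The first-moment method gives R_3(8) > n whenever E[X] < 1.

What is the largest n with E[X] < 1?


We need C(n, 8) · 3^{1 − 28} < 1, i.e. C(n, 8) < 3^{28 − 1} = 7625597484987.
Check values of n near the boundary:
  n = 155: C(155, 8) = 6876747915675; 6876747915675 < 7625597484987? YES
  n = 156: C(156, 8) = 7248464019225; 7248464019225 < 7625597484987? YES
  n = 157: C(157, 8) = 7637643295425; 7637643295425 < 7625597484987? NO
The largest n with C(n, 8) < 7625597484987 is n = 156 (where E[X] = 805384891025/847288609443 ≈ 0.9505437). Hence R_3(8) > 156, i.e. R_3(8) ≥ 157.

Largest n = 156; hence R_3(8) > 156.


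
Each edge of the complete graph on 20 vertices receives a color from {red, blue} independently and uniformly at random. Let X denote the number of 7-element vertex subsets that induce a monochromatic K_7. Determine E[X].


Let X = Σ_S X_S over the C(20, 7) = 77520 subsets S of size 7, where X_S = 1 if the K_7 on S is monochromatic.
For a fixed S, the K_7 on S has C(7, 2) = 21 edges. P[all 21 edges red] = (1/2)^21, and likewise for blue, so P[monochromatic] = 2·(1/2)^21 = 2^{1 − 21} = 1/1048576.
By linearity: E[X] = C(20, 7) · 2^{1 − 21} = 77520 · 1/1048576 = 4845/65536.
Numerically: E[X] ≈ 0.073929.

E[X] = C(20,7)·2^(1−C(7,2)) = 4845/65536 ≈ 0.073929.


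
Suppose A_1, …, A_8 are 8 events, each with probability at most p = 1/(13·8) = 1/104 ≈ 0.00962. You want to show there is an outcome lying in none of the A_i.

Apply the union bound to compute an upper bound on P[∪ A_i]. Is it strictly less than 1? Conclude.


Union bound: P[∪_{i=1}^{8} A_i] ≤ Σ_i P[A_i] ≤ 8·p = 8·(1/104) = 1/13.
Numerically: 1/13 ≈ 0.07692.
Is 1/13 < 1? YES.
Since P[∪ A_i] ≤ 1/13 < 1, the complement has P[∩ A_i^c] ≥ 1 − 1/13 = 12/13 > 0, so some outcome avoids every A_i.

8·p = 1/13 ≈ 0.07692; existence CERTIFIED by the union bound.


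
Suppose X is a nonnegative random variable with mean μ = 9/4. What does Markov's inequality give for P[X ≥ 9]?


μ = E[X] = 9/4, a = 9.
Markov: P[X ≥ 9] ≤ μ/a = (9/4)/9 = 1/4.
Numerically: ≈ 0.25000.
(Since a = 9 > μ = 2.25000, the bound 1/4 is < 1 and informative.)

P[X ≥ 9] ≤ 1/4 ≈ 0.25000.


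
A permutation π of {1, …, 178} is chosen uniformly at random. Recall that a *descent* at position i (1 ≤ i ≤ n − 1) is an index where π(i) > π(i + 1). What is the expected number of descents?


Write X = Σ X_I over i = 1, …, 177, with X_I the indicator of one descent.
There are 177 indicators.
For each fixed i, the pair (π(i), π(i+1)) is a uniformly random ordered pair of distinct values from {1, …, 178}; by symmetry P[π(i) > π(i+1)] = 1/2.
By linearity: E[X] = 177 · (1/2) = (178 − 1) · (1/2) = 177/2 ≈ 88.5000.

E[X] = 177/2 = 88.5000.


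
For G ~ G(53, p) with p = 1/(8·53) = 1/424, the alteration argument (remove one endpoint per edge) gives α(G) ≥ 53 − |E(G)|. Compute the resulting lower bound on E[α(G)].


E[|E(G)|] = C(53, 2)·p = 1378 · (1/424) = 13/4.
E[α(G)] ≥ n − E[|E(G)|] = 53 − 13/4 = 199/4.
Numerically: ≈ 49.750.
(This is only a lower bound; the true E[α(G)] may be larger.)

E[α(G)] ≥ 199/4 ≈ 49.750.


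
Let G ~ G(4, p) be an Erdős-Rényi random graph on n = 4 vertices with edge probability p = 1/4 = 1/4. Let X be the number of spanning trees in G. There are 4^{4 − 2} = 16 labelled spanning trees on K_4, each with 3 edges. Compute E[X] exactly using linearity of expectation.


K_4 has 4^{4 − 2} = 16 labelled spanning trees.
For each such spanning tree H, let X_H = 1 if all 3 edges of H are present in G. Then P[X_H = 1] = p^{3} = (1/4)^{3} = 1/64.
Summing the indicators: E[X] = Σ_H E[X_H] = 16 · p^{3} = 16 · 1/64 = 1/4.
Numerically: E[X] ≈ 0.25.

E[X] = 16 · (1/4)^{3} = 1/4 ≈ 0.25.


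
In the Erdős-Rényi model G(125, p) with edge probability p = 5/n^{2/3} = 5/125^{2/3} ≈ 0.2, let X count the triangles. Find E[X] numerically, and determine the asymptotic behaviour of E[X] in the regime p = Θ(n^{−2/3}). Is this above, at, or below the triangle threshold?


Number of potential triangles: C(125, 3) = 317750.
Each occurs with probability p³ ≈ (0.2)³ ≈ 8.00000000e-03.
By linearity: E[X] = C(125, 3)·p³ ≈ 317750 · 8.00000000e-03 ≈ 2542.000000.
Since α = 2/3 < 1, p = c/n^{2/3} ≫ 1/n is above the triangle threshold p ~ 1/n. Asymptotically E[X] ~ (c³/6)·n^{3(1−α)} = (5³/6)·n^{1} → ∞; triangles are abundant w.h.p.

E[X] ≈ 2542.000000; in regime p = Θ(1/n^{2/3}) E[X] diverges (above the triangle threshold p ~ 1/n).


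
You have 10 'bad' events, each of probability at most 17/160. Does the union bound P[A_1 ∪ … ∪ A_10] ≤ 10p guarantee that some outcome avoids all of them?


Union bound: P[∪_{i=1}^{10} A_i] ≤ Σ_i P[A_i] ≤ 10·p = 10·(17/160) = 17/16.
Numerically: 17/16 ≈ 1.062.
Is 17/16 < 1? NO.
Since the bound 17/16 is ≥ 1, the union bound is uninformative here; it does NOT by itself certify existence.

10·p = 17/16 ≈ 1.062; existence NOT certified by the union bound.


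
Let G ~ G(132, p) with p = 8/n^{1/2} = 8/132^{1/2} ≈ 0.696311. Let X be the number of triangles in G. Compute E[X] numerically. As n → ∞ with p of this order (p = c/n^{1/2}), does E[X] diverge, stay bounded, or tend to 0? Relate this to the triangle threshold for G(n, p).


Number of potential triangles: C(132, 3) = 374660.
Each occurs with probability p³ ≈ (0.696311)³ ≈ 3.37605151e-01.
By linearity: E[X] = C(132, 3)·p³ ≈ 374660 · 3.37605151e-01 ≈ 126487.145853.
Since α = 1/2 < 1, p = c/n^{1/2} ≫ 1/n is above the triangle threshold p ~ 1/n. Asymptotically E[X] ~ (c³/6)·n^{3(1−α)} = (8³/6)·n^{1.5} → ∞; triangles are abundant w.h.p.

E[X] ≈ 126487.145853; in regime p = Θ(1/n^{1/2}) E[X] diverges (above the triangle threshold p ~ 1/n).


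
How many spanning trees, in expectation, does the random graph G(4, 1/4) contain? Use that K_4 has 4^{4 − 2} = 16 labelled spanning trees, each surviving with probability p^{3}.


K_4 has 4^{4 − 2} = 16 labelled spanning trees.
For each such spanning tree H, let X_H = 1 if all 3 edges of H are present in G. Then P[X_H = 1] = p^{3} = (1/4)^{3} = 1/64.
Summing the indicators: E[X] = Σ_H E[X_H] = 16 · p^{3} = 16 · 1/64 = 1/4.
Numerically: E[X] ≈ 0.25.

E[X] = 16 · (1/4)^{3} = 1/4 ≈ 0.25.


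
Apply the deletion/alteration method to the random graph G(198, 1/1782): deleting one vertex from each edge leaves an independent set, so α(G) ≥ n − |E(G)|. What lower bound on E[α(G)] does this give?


E[|E(G)|] = C(198, 2)·p = 19503 · (1/1782) = 197/18.
E[α(G)] ≥ n − E[|E(G)|] = 198 − 197/18 = 3367/18.
Numerically: ≈ 187.056.
(This is only a lower bound; the true E[α(G)] may be larger.)

E[α(G)] ≥ 3367/18 ≈ 187.056.


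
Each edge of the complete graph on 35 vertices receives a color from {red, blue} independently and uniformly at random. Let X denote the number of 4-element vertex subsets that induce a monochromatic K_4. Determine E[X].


Let X = Σ_S X_S over the C(35, 4) = 52360 subsets S of size 4, where X_S = 1 if the K_4 on S is monochromatic.
For a fixed S, the K_4 on S has C(4, 2) = 6 edges. P[all 6 edges red] = (1/2)^6, and likewise for blue, so P[monochromatic] = 2·(1/2)^6 = 2^{1 − 6} = 1/32.
By linearity of expectation: E[X] = C(35, 4) · 2^{1 − 6} = 52360 · 1/32 = 6545/4.
Numerically: E[X] ≈ 1636.25000.

E[X] = C(35,4)·2^(1−C(4,2)) = 6545/4 ≈ 1636.25000.


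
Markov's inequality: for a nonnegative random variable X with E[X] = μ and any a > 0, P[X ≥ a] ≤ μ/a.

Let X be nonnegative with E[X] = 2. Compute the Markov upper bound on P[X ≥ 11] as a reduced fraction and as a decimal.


μ = E[X] = 2, a = 11.
Markov: P[X ≥ 11] ≤ μ/a = (2)/11 = 2/11.
Numerically: ≈ 0.18182.
(Since a = 11 > μ = 2.00000, the bound 2/11 is < 1 and informative.)

P[X ≥ 11] ≤ 2/11 ≈ 0.18182.


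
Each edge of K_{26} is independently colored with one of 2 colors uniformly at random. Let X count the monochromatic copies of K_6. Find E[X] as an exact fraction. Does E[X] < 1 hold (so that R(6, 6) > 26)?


E[X] = C(26, 6) · 2^{1 − 15} = 230230 · 2^{−14} = 230230/16384.
As a reduced fraction: E[X] = 115115/8192 ≈ 14.052124.
Is E[X] < 1? NO.
Since E[X] ≥ 1, the first-moment bound is inconclusive at n = 26; it does NOT by itself certify R(6, 6) > 26.

E[X] = 115115/8192 ≈ 14.052124; E[X] ≥ 1; first-moment method inconclusive here.


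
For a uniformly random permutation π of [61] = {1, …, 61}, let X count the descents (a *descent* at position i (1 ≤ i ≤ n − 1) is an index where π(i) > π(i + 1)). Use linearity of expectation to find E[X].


Write X = Σ X_I over i = 1, …, 60, with X_I the indicator of one descent.
There are 60 indicators.
For each fixed i, the pair (π(i), π(i+1)) is a uniformly random ordered pair of distinct values from {1, …, 61}; by symmetry P[π(i) > π(i+1)] = 1/2.
By linearity: E[X] = 60 · (1/2) = (61 − 1) · (1/2) = 30 ≈ 30.00000.

E[X] = 30 = 30.00000.


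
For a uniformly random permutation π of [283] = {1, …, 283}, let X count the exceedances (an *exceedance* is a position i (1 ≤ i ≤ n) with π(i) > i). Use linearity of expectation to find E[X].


Write X = Σ_{i=1}^{283} X_i, where X_i = 1_{π(i) > i}.
For each fixed i, π(i) is uniform over {1, …, 283} (marginal of a uniform permutation), so P[π(i) > i] = (n − i)/n. Summing: Σ_{i=1}^{283} (n − i)/n = (0 + 1 + … + 282)/283 = 283(283 − 1)/(2·283) = (283 − 1)/2.
Hence E[X] = Σ_{i=1}^{283} (283 − i)/283 = 141 ≈ 141.0000.

E[X] = 141 = 141.0000.


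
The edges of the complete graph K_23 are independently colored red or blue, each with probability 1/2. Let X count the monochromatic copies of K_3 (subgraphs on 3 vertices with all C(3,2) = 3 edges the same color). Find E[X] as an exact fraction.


Let X = Σ_S X_S over the C(23, 3) = 1771 subsets S of size 3, where X_S = 1 if the K_3 on S is monochromatic.
For a fixed S, the K_3 on S has C(3, 2) = 3 edges. P[all 3 edges red] = (1/2)^3, and likewise for blue, so P[monochromatic] = 2·(1/2)^3 = 2^{1 − 3} = 1/4.
By linearity of expectation: E[X] = C(23, 3) · 2^{1 − 3} = 1771 · 1/4 = 1771/4.
Numerically: E[X] ≈ 442.75000.

E[X] = C(23,3)·2^(1−C(3,2)) = 1771/4 ≈ 442.75000.


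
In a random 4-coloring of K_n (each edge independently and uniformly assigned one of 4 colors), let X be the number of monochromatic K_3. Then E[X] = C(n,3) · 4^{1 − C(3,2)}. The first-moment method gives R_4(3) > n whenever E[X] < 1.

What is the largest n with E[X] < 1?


We need C(n, 3) · 4^{1 − 3} < 1, i.e. C(n, 3) < 4^{3 − 1} = 16.
Check values of n near the boundary:
  n = 3: C(3, 3) = 1; 1 < 16? YES
  n = 4: C(4, 3) = 4; 4 < 16? YES
  n = 5: C(5, 3) = 10; 10 < 16? YES
  n = 6: C(6, 3) = 20; 20 < 16? NO
  n = 7: C(7, 3) = 35; 35 < 16? NO
  n = 8: C(8, 3) = 56; 56 < 16? NO
The largest n with C(n, 3) < 16 is n = 5 (where E[X] = 5/8 ≈ 0.625000). Hence R_4(3) > 5, i.e. R_4(3) ≥ 6.

Largest n = 5; hence R_4(3) > 5.


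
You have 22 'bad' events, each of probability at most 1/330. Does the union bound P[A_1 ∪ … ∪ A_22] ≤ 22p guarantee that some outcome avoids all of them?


Union bound: P[∪_{i=1}^{22} A_i] ≤ Σ_i P[A_i] ≤ 22·p = 22·(1/330) = 1/15.
Numerically: 1/15 ≈ 0.067.
Is 1/15 < 1? YES.
Since P[∪ A_i] ≤ 1/15 < 1, the complement has P[∩ A_i^c] ≥ 1 − 1/15 = 14/15 > 0, so some outcome avoids every A_i.

22·p = 1/15 ≈ 0.067; existence CERTIFIED by the union bound.


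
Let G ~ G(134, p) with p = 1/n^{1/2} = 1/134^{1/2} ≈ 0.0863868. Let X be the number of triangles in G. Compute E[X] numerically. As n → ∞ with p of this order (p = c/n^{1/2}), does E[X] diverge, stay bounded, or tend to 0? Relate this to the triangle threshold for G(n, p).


Number of potential triangles: C(134, 3) = 392084.
Each occurs with probability p³ ≈ (0.0863868)³ ≈ 6.44677930e-04.
By linearity: E[X] = C(134, 3)·p³ ≈ 392084 · 6.44677930e-04 ≈ 252.767901.
Since α = 1/2 < 1, p = c/n^{1/2} ≫ 1/n is above the triangle threshold p ~ 1/n. Asymptotically E[X] ~ (c³/6)·n^{3(1−α)} = (1³/6)·n^{1.5} → ∞; triangles are abundant w.h.p.

E[X] ≈ 252.767901; in regime p = Θ(1/n^{1/2}) E[X] diverges (above the triangle threshold p ~ 1/n).


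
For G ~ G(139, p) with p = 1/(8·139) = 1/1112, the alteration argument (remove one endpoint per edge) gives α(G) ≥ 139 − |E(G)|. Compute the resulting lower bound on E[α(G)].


E[|E(G)|] = C(139, 2)·p = 9591 · (1/1112) = 69/8.
E[α(G)] ≥ n − E[|E(G)|] = 139 − 69/8 = 1043/8.
Numerically: ≈ 130.37500.
(This is only a lower bound; the true E[α(G)] may be larger.)

E[α(G)] ≥ 1043/8 ≈ 130.37500.


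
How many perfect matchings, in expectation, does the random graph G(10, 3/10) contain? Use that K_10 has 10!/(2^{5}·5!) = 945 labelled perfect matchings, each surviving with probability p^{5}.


K_10 has 10!/(2^{5}·5!) = 945 labelled perfect matchings.
For each such perfect matching H, let X_H = 1 if all 5 edges of H are present in G. Then P[X_H = 1] = p^{5} = (3/10)^{5} = 243/100000.
By linearity of expectation: E[X] = Σ_H E[X_H] = 945 · p^{5} = 945 · 243/100000 = 45927/20000.
Numerically: E[X] ≈ 2.2963.

E[X] = 945 · (3/10)^{5} = 45927/20000 ≈ 2.2963.


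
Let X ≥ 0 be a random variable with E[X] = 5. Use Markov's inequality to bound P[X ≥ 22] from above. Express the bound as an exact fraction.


μ = E[X] = 5, a = 22.
Markov: P[X ≥ 22] ≤ μ/a = (5)/22 = 5/22.
Numerically: ≈ 0.22727.
(Since a = 22 > μ = 5.00000, the bound 5/22 is < 1 and informative.)

P[X ≥ 22] ≤ 5/22 ≈ 0.22727.


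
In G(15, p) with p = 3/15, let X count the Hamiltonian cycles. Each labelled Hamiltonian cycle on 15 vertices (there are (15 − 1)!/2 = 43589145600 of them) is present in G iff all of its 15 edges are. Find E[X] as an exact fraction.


K_15 has (15 − 1)!/2 = 43589145600 labelled Hamiltonian cycles.
For each such Hamiltonian cycle H, let X_H = 1 if all 15 edges of H are present in G. Then P[X_H = 1] = p^{15} = (1/5)^{15} = 1/30517578125.
By linearity: E[X] = Σ_H E[X_H] = 43589145600 · p^{15} = 43589145600 · 1/30517578125 = 1743565824/1220703125.
Numerically: E[X] ≈ 1.43.

E[X] = 43589145600 · (1/5)^{15} = 1743565824/1220703125 ≈ 1.43.


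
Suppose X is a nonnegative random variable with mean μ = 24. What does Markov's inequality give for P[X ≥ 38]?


μ = E[X] = 24, a = 38.
Markov: P[X ≥ 38] ≤ μ/a = (24)/38 = 12/19.
Numerically: ≈ 0.6316.
(Since a = 38 > μ = 24.0000, the bound 12/19 is < 1 and informative.)

P[X ≥ 38] ≤ 12/19 ≈ 0.6316.


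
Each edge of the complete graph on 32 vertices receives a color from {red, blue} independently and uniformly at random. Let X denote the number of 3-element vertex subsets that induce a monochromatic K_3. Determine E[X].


Let X = Σ_S X_S over the C(32, 3) = 4960 subsets S of size 3, where X_S = 1 if the K_3 on S is monochromatic.
For a fixed S, the K_3 on S has C(3, 2) = 3 edges. P[all 3 edges red] = (1/2)^3, and likewise for blue, so P[monochromatic] = 2·(1/2)^3 = 2^{1 − 3} = 1/4.
By linearity of expectation: E[X] = C(32, 3) · 2^{1 − 3} = 4960 · 1/4 = 1240.
Numerically: E[X] ≈ 1240.0000.

E[X] = C(32,3)·2^(1−C(3,2)) = 1240 ≈ 1240.0000.


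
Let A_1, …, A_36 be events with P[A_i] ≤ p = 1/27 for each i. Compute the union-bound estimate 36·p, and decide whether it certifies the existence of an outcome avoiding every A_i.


Union bound: P[∪_{i=1}^{36} A_i] ≤ Σ_i P[A_i] ≤ 36·p = 36·(1/27) = 4/3.
Numerically: 4/3 ≈ 1.33333.
Is 4/3 < 1? NO.
Since the bound 4/3 is ≥ 1, the union bound is uninformative here; it does NOT by itself certify existence.

36·p = 4/3 ≈ 1.33333; existence NOT certified by the union bound.


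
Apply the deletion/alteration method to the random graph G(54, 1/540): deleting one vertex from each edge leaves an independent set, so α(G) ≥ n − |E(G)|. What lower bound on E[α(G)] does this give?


E[|E(G)|] = C(54, 2)·p = 1431 · (1/540) = 53/20.
E[α(G)] ≥ n − E[|E(G)|] = 54 − 53/20 = 1027/20.
Numerically: ≈ 51.3500.
(This is only a lower bound; the true E[α(G)] may be larger.)

E[α(G)] ≥ 1027/20 ≈ 51.3500.


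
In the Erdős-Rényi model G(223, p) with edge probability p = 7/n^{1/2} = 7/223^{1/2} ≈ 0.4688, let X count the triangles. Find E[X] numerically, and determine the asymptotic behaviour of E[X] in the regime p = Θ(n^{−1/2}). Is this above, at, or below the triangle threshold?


Number of potential triangles: C(223, 3) = 1823471.
Each occurs with probability p³ ≈ (0.4688)³ ≈ 1.029999e-01.
By linearity: E[X] = C(223, 3)·p³ ≈ 1823471 · 1.029999e-01 ≈ 187817.3403.
Since α = 1/2 < 1, p = c/n^{1/2} ≫ 1/n is above the triangle threshold p ~ 1/n. Asymptotically E[X] ~ (c³/6)·n^{3(1−α)} = (7³/6)·n^{1.5} → ∞; triangles are abundant w.h.p.

E[X] ≈ 187817.3403; in regime p = Θ(1/n^{1/2}) E[X] diverges (above the triangle threshold p ~ 1/n).


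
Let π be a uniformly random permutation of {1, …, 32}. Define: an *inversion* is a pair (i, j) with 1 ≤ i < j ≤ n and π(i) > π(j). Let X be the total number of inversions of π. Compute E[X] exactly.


Write X = Σ X_I over the C(32, 2) = 496 pairs i < j, with X_I the indicator of one inversion.
There are 496 indicators.
For each fixed pair i < j, the values π(i) and π(j) are two distinct elements of {1, …, 32} in uniformly random order; by symmetry P[π(i) > π(j)] = 1/2.
By linearity: E[X] = 496 · (1/2) = C(32, 2) · (1/2) = 496/2 = 248 ≈ 248.000000.

E[X] = 248 = 248.000000.


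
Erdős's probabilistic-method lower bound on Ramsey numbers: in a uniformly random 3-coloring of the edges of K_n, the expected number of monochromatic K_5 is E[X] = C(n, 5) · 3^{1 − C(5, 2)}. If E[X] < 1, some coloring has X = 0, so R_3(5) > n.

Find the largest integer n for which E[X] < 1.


We need C(n, 5) · 3^{1 − 10} < 1, i.e. C(n, 5) < 3^{10 − 1} = 19683.
Check values of n near the boundary:
  n = 18: C(18, 5) = 8568; 8568 < 19683? YES
  n = 19: C(19, 5) = 11628; 11628 < 19683? YES
  n = 20: C(20, 5) = 15504; 15504 < 19683? YES
  n = 21: C(21, 5) = 20349; 20349 < 19683? NO
  n = 22: C(22, 5) = 26334; 26334 < 19683? NO
  n = 23: C(23, 5) = 33649; 33649 < 19683? NO
The largest n with C(n, 5) < 19683 is n = 20 (where E[X] = 5168/6561 ≈ 0.7876848). Hence R_3(5) > 20, i.e. R_3(5) ≥ 21.

Largest n = 20; hence R_3(5) > 20.


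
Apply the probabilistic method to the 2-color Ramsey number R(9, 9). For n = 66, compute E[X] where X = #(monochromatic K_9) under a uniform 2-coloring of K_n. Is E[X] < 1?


E[X] = C(66, 9) · 2^{1 − 36} = 37014131440 · 2^{−35} = 37014131440/34359738368.
As a reduced fraction: E[X] = 2313383215/2147483648 ≈ 1.077253.
Is E[X] < 1? NO.
Since E[X] ≥ 1, the first-moment bound is inconclusive at n = 66; it does NOT by itself certify R(9, 9) > 66.

E[X] = 2313383215/2147483648 ≈ 1.077253; E[X] ≥ 1; first-moment method inconclusive here.


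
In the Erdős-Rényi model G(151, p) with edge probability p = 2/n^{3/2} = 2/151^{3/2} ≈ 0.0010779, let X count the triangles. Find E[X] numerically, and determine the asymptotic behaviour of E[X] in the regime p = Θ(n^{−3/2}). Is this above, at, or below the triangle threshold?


Number of potential triangles: C(151, 3) = 562475.
Each occurs with probability p³ ≈ (0.0010779)³ ≈ 1.2522577e-09.
By linearity: E[X] = C(151, 3)·p³ ≈ 562475 · 1.2522577e-09 ≈ 0.00070.
Since α = 3/2 > 1, p = c/n^{3/2} = o(1/n) is below the triangle threshold p ~ 1/n. Asymptotically E[X] ~ (c³/6)·n^{3(1−α)} = (2³/6)·n^{-1.5} → 0, so by Markov's inequality G has no triangles w.h.p.

E[X] ≈ 0.00070; in regime p = Θ(1/n^{3/2}) E[X] tends to 0 (below the triangle threshold p ~ 1/n).


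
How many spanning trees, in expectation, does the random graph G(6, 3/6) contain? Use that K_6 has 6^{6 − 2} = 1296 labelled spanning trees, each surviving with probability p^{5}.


K_6 has 6^{6 − 2} = 1296 labelled spanning trees.
For each such spanning tree H, let X_H = 1 if all 5 edges of H are present in G. Then P[X_H = 1] = p^{5} = (1/2)^{5} = 1/32.
Summing the indicators: E[X] = Σ_H E[X_H] = 1296 · p^{5} = 1296 · 1/32 = 81/2.
Numerically: E[X] ≈ 40.5.

E[X] = 1296 · (1/2)^{5} = 81/2 ≈ 40.5.


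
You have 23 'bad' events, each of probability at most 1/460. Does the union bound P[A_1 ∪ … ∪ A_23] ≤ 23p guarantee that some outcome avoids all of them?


Union bound: P[∪_{i=1}^{23} A_i] ≤ Σ_i P[A_i] ≤ 23·p = 23·(1/460) = 1/20.
Numerically: 1/20 ≈ 0.050000.
Is 1/20 < 1? YES.
Since P[∪ A_i] ≤ 1/20 < 1, the complement has P[∩ A_i^c] ≥ 1 − 1/20 = 19/20 > 0, so some outcome avoids every A_i.

23·p = 1/20 ≈ 0.050000; existence CERTIFIED by the union bound.


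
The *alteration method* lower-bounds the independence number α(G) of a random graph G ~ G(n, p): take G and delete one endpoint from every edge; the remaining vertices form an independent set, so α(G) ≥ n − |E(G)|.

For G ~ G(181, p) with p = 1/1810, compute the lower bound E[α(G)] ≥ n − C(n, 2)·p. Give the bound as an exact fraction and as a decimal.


E[|E(G)|] = C(181, 2)·p = 16290 · (1/1810) = 9.
E[α(G)] ≥ n − E[|E(G)|] = 181 − 9 = 172.
Numerically: ≈ 172.000000.
(This is only a lower bound; the true E[α(G)] may be larger.)

E[α(G)] ≥ 172 ≈ 172.000000.


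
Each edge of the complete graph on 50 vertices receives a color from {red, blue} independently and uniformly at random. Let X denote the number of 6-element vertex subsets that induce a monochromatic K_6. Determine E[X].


Let X = Σ_S X_S over the C(50, 6) = 15890700 subsets S of size 6, where X_S = 1 if the K_6 on S is monochromatic.
For a fixed S, the K_6 on S has C(6, 2) = 15 edges. P[all 15 edges red] = (1/2)^15, and likewise for blue, so P[monochromatic] = 2·(1/2)^15 = 2^{1 − 15} = 1/16384.
By linearity: E[X] = C(50, 6) · 2^{1 − 15} = 15890700 · 1/16384 = 3972675/4096.
Numerically: E[X] ≈ 969.8914.

E[X] = C(50,6)·2^(1−C(6,2)) = 3972675/4096 ≈ 969.8914.


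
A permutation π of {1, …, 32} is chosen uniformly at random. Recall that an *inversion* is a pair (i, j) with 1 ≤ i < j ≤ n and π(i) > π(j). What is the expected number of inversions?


Write X = Σ X_I over the C(32, 2) = 496 pairs i < j, with X_I the indicator of one inversion.
There are 496 indicators.
For each fixed pair i < j, the values π(i) and π(j) are two distinct elements of {1, …, 32} in uniformly random order; by symmetry P[π(i) > π(j)] = 1/2.
By linearity: E[X] = 496 · (1/2) = C(32, 2) · (1/2) = 496/2 = 248 ≈ 248.000.

E[X] = 248 = 248.000.


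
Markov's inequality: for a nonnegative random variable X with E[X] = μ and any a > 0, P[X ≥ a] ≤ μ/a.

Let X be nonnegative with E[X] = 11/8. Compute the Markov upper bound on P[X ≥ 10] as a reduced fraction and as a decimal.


μ = E[X] = 11/8, a = 10.
Markov: P[X ≥ 10] ≤ μ/a = (11/8)/10 = 11/80.
Numerically: ≈ 0.137500.
(Since a = 10 > μ = 1.375000, the bound 11/80 is < 1 and informative.)

P[X ≥ 10] ≤ 11/80 ≈ 0.137500.


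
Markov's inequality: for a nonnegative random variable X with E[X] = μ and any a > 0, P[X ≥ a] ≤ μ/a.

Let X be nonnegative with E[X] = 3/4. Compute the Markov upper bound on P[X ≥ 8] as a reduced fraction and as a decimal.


μ = E[X] = 3/4, a = 8.
Markov: P[X ≥ 8] ≤ μ/a = (3/4)/8 = 3/32.
Numerically: ≈ 0.0938.
(Since a = 8 > μ = 0.7500, the bound 3/32 is < 1 and informative.)

P[X ≥ 8] ≤ 3/32 ≈ 0.0938.


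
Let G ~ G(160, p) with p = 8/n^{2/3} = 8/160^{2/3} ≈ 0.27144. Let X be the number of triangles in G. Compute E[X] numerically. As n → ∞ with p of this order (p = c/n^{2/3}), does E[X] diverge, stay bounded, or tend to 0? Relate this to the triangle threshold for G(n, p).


Number of potential triangles: C(160, 3) = 669920.
Each occurs with probability p³ ≈ (0.27144)³ ≈ 2.0000000e-02.
By linearity: E[X] = C(160, 3)·p³ ≈ 669920 · 2.0000000e-02 ≈ 13398.40000.
Since α = 2/3 < 1, p = c/n^{2/3} ≫ 1/n is above the triangle threshold p ~ 1/n. Asymptotically E[X] ~ (c³/6)·n^{3(1−α)} = (8³/6)·n^{1} → ∞; triangles are abundant w.h.p.

E[X] ≈ 13398.40000; in regime p = Θ(1/n^{2/3}) E[X] diverges (above the triangle threshold p ~ 1/n).


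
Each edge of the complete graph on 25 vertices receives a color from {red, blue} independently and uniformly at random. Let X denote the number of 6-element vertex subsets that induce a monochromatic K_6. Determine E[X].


Let X = Σ_S X_S over the C(25, 6) = 177100 subsets S of size 6, where X_S = 1 if the K_6 on S is monochromatic.
For a fixed S, the K_6 on S has C(6, 2) = 15 edges. P[all 15 edges red] = (1/2)^15, and likewise for blue, so P[monochromatic] = 2·(1/2)^15 = 2^{1 − 15} = 1/16384.
By linearity of expectation: E[X] = C(25, 6) · 2^{1 − 15} = 177100 · 1/16384 = 44275/4096.
Numerically: E[X] ≈ 10.8093.

E[X] = C(25,6)·2^(1−C(6,2)) = 44275/4096 ≈ 10.8093.


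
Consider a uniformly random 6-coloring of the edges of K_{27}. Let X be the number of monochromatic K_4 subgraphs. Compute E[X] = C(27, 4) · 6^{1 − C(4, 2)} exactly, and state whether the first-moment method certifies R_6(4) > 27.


E[X] = C(27, 4) · 6^{1 − 6} = 17550 · 6^{−5} = 17550/7776.
As a reduced fraction: E[X] = 325/144 ≈ 2.2569444.
Is E[X] < 1? NO.
Since E[X] ≥ 1, the first-moment bound is inconclusive at n = 27; it does NOT by itself certify R_6(4) > 27.

E[X] = 325/144 ≈ 2.2569444; E[X] ≥ 1; first-moment method inconclusive here.


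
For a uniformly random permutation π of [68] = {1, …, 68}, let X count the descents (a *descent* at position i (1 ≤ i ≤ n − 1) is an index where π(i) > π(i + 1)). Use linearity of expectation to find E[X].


Write X = Σ X_I over i = 1, …, 67, with X_I the indicator of one descent.
There are 67 indicators.
For each fixed i, the pair (π(i), π(i+1)) is a uniformly random ordered pair of distinct values from {1, …, 68}; by symmetry P[π(i) > π(i+1)] = 1/2.
By linearity: E[X] = 67 · (1/2) = (68 − 1) · (1/2) = 67/2 ≈ 33.500.

E[X] = 67/2 = 33.500.


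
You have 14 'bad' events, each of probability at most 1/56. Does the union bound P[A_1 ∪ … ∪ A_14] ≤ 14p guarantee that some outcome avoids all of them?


Union bound: P[∪_{i=1}^{14} A_i] ≤ Σ_i P[A_i] ≤ 14·p = 14·(1/56) = 1/4.
Numerically: 1/4 ≈ 0.250.
Is 1/4 < 1? YES.
Since P[∪ A_i] ≤ 1/4 < 1, the complement has P[∩ A_i^c] ≥ 1 − 1/4 = 3/4 > 0, so some outcome avoids every A_i.

14·p = 1/4 ≈ 0.250; existence CERTIFIED by the union bound.


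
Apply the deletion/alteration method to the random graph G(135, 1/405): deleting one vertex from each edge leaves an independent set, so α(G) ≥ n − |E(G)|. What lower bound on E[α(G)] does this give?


E[|E(G)|] = C(135, 2)·p = 9045 · (1/405) = 67/3.
E[α(G)] ≥ n − E[|E(G)|] = 135 − 67/3 = 338/3.
Numerically: ≈ 112.66667.
(This is only a lower bound; the true E[α(G)] may be larger.)

E[α(G)] ≥ 338/3 ≈ 112.66667.


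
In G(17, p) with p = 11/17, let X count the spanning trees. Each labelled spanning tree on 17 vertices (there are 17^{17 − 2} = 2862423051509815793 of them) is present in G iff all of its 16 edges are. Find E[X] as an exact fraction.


K_17 has 17^{17 − 2} = 2862423051509815793 labelled spanning trees.
For each such spanning tree H, let X_H = 1 if all 16 edges of H are present in G. Then P[X_H = 1] = p^{16} = (11/17)^{16} = 45949729863572161/48661191875666868481.
Summing the indicators: E[X] = Σ_H E[X_H] = 2862423051509815793 · p^{16} = 2862423051509815793 · 45949729863572161/48661191875666868481 = 45949729863572161/17.
Numerically: E[X] ≈ 2.7e+15.

E[X] = 2862423051509815793 · (11/17)^{16} = 45949729863572161/17 ≈ 2.7e+15.


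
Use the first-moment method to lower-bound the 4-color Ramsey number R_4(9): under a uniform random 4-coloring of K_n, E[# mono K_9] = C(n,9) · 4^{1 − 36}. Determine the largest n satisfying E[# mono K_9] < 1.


We need C(n, 9) · 4^{1 − 36} < 1, i.e. C(n, 9) < 4^{36 − 1} = 1180591620717411303424.
Check values of n near the boundary:
  n = 911: C(911, 9) = 1144686900492291197405; 1144686900492291197405 < 1180591620717411303424? YES
  n = 912: C(912, 9) = 1156095740032081475120; 1156095740032081475120 < 1180591620717411303424? YES
  n = 913: C(913, 9) = 1167605542753639808390; 1167605542753639808390 < 1180591620717411303424? YES
  n = 914: C(914, 9) = 1179217089587653905932; 1179217089587653905932 < 1180591620717411303424? YES
  n = 915: C(915, 9) = 1190931166636537885130; 1190931166636537885130 < 1180591620717411303424? NO
The largest n with C(n, 9) < 1180591620717411303424 is n = 914 (where E[X] = 294804272396913476483/295147905179352825856 ≈ 0.9988357). Hence R_4(9) > 914, i.e. R_4(9) ≥ 915.

Largest n = 914; hence R_4(9) > 914.


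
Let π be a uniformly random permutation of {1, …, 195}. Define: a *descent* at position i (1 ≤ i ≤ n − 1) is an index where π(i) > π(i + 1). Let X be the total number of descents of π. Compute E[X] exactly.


Write X = Σ X_I over i = 1, …, 194, with X_I the indicator of one descent.
There are 194 indicators.
For each fixed i, the pair (π(i), π(i+1)) is a uniformly random ordered pair of distinct values from {1, …, 195}; by symmetry P[π(i) > π(i+1)] = 1/2.
By linearity: E[X] = 194 · (1/2) = (195 − 1) · (1/2) = 97 ≈ 97.0000.

E[X] = 97 = 97.0000.


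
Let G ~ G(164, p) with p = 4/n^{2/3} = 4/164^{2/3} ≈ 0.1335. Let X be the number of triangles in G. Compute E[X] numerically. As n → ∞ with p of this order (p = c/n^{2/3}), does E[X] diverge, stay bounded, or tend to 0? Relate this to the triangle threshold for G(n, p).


Number of potential triangles: C(164, 3) = 721764.
Each occurs with probability p³ ≈ (0.1335)³ ≈ 2.379536e-03.
By linearity: E[X] = C(164, 3)·p³ ≈ 721764 · 2.379536e-03 ≈ 1717.4634.
Since α = 2/3 < 1, p = c/n^{2/3} ≫ 1/n is above the triangle threshold p ~ 1/n. Asymptotically E[X] ~ (c³/6)·n^{3(1−α)} = (4³/6)·n^{1} → ∞; triangles are abundant w.h.p.

E[X] ≈ 1717.4634; in regime p = Θ(1/n^{2/3}) E[X] diverges (above the triangle threshold p ~ 1/n).


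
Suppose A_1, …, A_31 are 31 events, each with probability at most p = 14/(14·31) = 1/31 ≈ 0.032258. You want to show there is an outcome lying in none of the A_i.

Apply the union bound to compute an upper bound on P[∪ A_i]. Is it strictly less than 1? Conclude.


Union bound: P[∪_{i=1}^{31} A_i] ≤ Σ_i P[A_i] ≤ 31·p = 31·(1/31) = 1.
Numerically: 1 ≈ 1.000000.
Is 1 < 1? NO.
Since the bound 1 is ≥ 1, the union bound is uninformative here; it does NOT by itself certify existence.

31·p = 1 ≈ 1.000000; existence NOT certified by the union bound.


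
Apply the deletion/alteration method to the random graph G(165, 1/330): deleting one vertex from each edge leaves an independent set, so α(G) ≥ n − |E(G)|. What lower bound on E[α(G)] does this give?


E[|E(G)|] = C(165, 2)·p = 13530 · (1/330) = 41.
E[α(G)] ≥ n − E[|E(G)|] = 165 − 41 = 124.
Numerically: ≈ 124.000.
(This is only a lower bound; the true E[α(G)] may be larger.)

E[α(G)] ≥ 124 ≈ 124.000.


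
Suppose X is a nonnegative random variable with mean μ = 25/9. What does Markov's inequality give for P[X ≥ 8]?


μ = E[X] = 25/9, a = 8.
Markov: P[X ≥ 8] ≤ μ/a = (25/9)/8 = 25/72.
Numerically: ≈ 0.347.
(Since a = 8 > μ = 2.778, the bound 25/72 is < 1 and informative.)

P[X ≥ 8] ≤ 25/72 ≈ 0.347.


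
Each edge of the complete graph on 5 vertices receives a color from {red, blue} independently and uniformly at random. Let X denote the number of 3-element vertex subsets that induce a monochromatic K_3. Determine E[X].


Let X = Σ_S X_S over the C(5, 3) = 10 subsets S of size 3, where X_S = 1 if the K_3 on S is monochromatic.
For a fixed S, the K_3 on S has C(3, 2) = 3 edges. P[all 3 edges red] = (1/2)^3, and likewise for blue, so P[monochromatic] = 2·(1/2)^3 = 2^{1 − 3} = 1/4.
Summing: E[X] = C(5, 3) · 2^{1 − 3} = 10 · 1/4 = 5/2.
Numerically: E[X] ≈ 2.5000.

E[X] = C(5,3)·2^(1−C(3,2)) = 5/2 ≈ 2.5000.


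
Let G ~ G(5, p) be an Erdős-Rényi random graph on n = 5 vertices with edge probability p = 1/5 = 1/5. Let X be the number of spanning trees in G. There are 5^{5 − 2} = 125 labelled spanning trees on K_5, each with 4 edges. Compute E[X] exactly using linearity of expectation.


K_5 has 5^{5 − 2} = 125 labelled spanning trees.
For each such spanning tree H, let X_H = 1 if all 4 edges of H are present in G. Then P[X_H = 1] = p^{4} = (1/5)^{4} = 1/625.
Summing the indicators: E[X] = Σ_H E[X_H] = 125 · p^{4} = 125 · 1/625 = 1/5.
Numerically: E[X] ≈ 0.2.

E[X] = 125 · (1/5)^{4} = 1/5 ≈ 0.2.


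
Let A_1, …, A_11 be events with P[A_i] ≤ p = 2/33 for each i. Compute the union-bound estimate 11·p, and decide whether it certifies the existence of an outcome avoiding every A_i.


Union bound: P[∪_{i=1}^{11} A_i] ≤ Σ_i P[A_i] ≤ 11·p = 11·(2/33) = 2/3.
Numerically: 2/3 ≈ 0.6666667.
Is 2/3 < 1? YES.
Since P[∪ A_i] ≤ 2/3 < 1, the complement has P[∩ A_i^c] ≥ 1 − 2/3 = 1/3 > 0, so some outcome avoids every A_i.

11·p = 2/3 ≈ 0.6666667; existence CERTIFIED by the union bound.


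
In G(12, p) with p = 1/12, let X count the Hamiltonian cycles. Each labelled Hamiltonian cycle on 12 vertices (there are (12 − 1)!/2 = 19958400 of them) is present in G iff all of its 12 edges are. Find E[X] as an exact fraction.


K_12 has (12 − 1)!/2 = 19958400 labelled Hamiltonian cycles.
For each such Hamiltonian cycle H, let X_H = 1 if all 12 edges of H are present in G. Then P[X_H = 1] = p^{12} = (1/12)^{12} = 1/8916100448256.
By linearity of expectation: E[X] = Σ_H E[X_H] = 19958400 · p^{12} = 19958400 · 1/8916100448256 = 1925/859963392.
Numerically: E[X] ≈ 2.2385e-06.

E[X] = 19958400 · (1/12)^{12} = 1925/859963392 ≈ 2.2385e-06.


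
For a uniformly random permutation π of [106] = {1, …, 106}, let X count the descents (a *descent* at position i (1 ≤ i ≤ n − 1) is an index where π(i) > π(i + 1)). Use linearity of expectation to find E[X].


Write X = Σ X_I over i = 1, …, 105, with X_I the indicator of one descent.
There are 105 indicators.
For each fixed i, the pair (π(i), π(i+1)) is a uniformly random ordered pair of distinct values from {1, …, 106}; by symmetry P[π(i) > π(i+1)] = 1/2.
By linearity: E[X] = 105 · (1/2) = (106 − 1) · (1/2) = 105/2 ≈ 52.5000.

E[X] = 105/2 = 52.5000.


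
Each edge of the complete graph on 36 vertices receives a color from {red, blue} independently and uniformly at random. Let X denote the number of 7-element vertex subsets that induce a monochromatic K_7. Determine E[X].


Let X = Σ_S X_S over the C(36, 7) = 8347680 subsets S of size 7, where X_S = 1 if the K_7 on S is monochromatic.
For a fixed S, the K_7 on S has C(7, 2) = 21 edges. P[all 21 edges red] = (1/2)^21, and likewise for blue, so P[monochromatic] = 2·(1/2)^21 = 2^{1 − 21} = 1/1048576.
By linearity of expectation: E[X] = C(36, 7) · 2^{1 − 21} = 8347680 · 1/1048576 = 260865/32768.
Numerically: E[X] ≈ 7.9610.

E[X] = C(36,7)·2^(1−C(7,2)) = 260865/32768 ≈ 7.9610.


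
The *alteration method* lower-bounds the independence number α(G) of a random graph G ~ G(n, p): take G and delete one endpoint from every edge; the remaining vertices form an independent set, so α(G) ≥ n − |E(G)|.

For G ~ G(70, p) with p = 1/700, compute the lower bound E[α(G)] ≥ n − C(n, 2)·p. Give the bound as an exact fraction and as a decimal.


E[|E(G)|] = C(70, 2)·p = 2415 · (1/700) = 69/20.
E[α(G)] ≥ n − E[|E(G)|] = 70 − 69/20 = 1331/20.
Numerically: ≈ 66.550000.
(This is only a lower bound; the true E[α(G)] may be larger.)

E[α(G)] ≥ 1331/20 ≈ 66.550000.


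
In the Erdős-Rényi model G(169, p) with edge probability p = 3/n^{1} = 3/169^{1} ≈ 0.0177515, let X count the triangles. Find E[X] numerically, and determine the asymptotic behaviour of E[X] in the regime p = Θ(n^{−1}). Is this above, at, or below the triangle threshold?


Number of potential triangles: C(169, 3) = 790244.
Each occurs with probability p³ ≈ (0.0177515)³ ≈ 5.59375770e-06.
By linearity: E[X] = C(169, 3)·p³ ≈ 790244 · 5.59375770e-06 ≈ 4.420433.
Here α = 1, so p = 3/n is exactly at the triangle threshold p ~ 1/n. Asymptotically E[X] → c³/6 = 3³/6 = 9/2 ≈ 4.500000, a bounded constant. In this regime the triangle count is asymptotically Poisson(c³/6).

E[X] ≈ 4.420433; in regime p = Θ(1/n^{1}) E[X] stays bounded (at the triangle threshold p ~ 1/n).


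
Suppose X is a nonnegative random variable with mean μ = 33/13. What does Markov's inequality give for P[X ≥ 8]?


μ = E[X] = 33/13, a = 8.
Markov: P[X ≥ 8] ≤ μ/a = (33/13)/8 = 33/104.
Numerically: ≈ 0.317.
(Since a = 8 > μ = 2.538, the bound 33/104 is < 1 and informative.)

P[X ≥ 8] ≤ 33/104 ≈ 0.317.


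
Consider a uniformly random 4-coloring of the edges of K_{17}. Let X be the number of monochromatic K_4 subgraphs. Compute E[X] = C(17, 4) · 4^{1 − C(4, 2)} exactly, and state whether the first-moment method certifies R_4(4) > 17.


E[X] = C(17, 4) · 4^{1 − 6} = 2380 · 4^{−5} = 2380/1024.
As a reduced fraction: E[X] = 595/256 ≈ 2.3242188.
Is E[X] < 1? NO.
Since E[X] ≥ 1, the first-moment bound is inconclusive at n = 17; it does NOT by itself certify R_4(4) > 17.

E[X] = 595/256 ≈ 2.3242188; E[X] ≥ 1; first-moment method inconclusive here.


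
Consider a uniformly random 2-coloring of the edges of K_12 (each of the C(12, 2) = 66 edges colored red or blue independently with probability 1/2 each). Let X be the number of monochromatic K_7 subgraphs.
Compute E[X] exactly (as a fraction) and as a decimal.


Let X = Σ_S X_S over the C(12, 7) = 792 subsets S of size 7, where X_S = 1 if the K_7 on S is monochromatic.
For a fixed S, the K_7 on S has C(7, 2) = 21 edges. P[all 21 edges red] = (1/2)^21, and likewise for blue, so P[monochromatic] = 2·(1/2)^21 = 2^{1 − 21} = 1/1048576.
By linearity of expectation: E[X] = C(12, 7) · 2^{1 − 21} = 792 · 1/1048576 = 99/131072.
Numerically: E[X] ≈ 0.0008.

E[X] = C(12,7)·2^(1−C(7,2)) = 99/131072 ≈ 0.0008.
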